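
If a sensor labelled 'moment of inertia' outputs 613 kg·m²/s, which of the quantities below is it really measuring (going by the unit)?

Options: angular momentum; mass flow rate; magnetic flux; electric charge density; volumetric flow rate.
angular momentum

moment of inertia should have units dimensionally equivalent to kg * m^2 (e.g. kg·m²).
The given unit 'kg·m²/s' reduces to kg * m^2 / s. Of the listed options, that is the dimensionality of angular momentum.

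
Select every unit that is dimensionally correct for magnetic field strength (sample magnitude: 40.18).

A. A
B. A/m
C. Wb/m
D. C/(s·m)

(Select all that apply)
B, D

magnetic field strength has SI base units: A / m

Checking each option against A / m:
  A. A: ✗ does not match
  B. A/m: ✓ matches
  C. Wb/m: ✗ does not match
  D. C/(s·m): ✓ matches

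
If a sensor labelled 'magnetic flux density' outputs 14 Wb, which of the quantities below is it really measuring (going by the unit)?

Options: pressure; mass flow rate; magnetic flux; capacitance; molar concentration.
magnetic flux

magnetic flux density should have units dimensionally equivalent to kg / (A * s^2) (e.g. T).
The given unit 'Wb' reduces to kg * m^2 / (A * s^2). Of the listed options, that is the dimensionality of magnetic flux.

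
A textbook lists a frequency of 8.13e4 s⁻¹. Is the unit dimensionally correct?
Yes

frequency has SI base units: 1 / s
s⁻¹ reduces to the same SI base units, so it is a valid unit for frequency.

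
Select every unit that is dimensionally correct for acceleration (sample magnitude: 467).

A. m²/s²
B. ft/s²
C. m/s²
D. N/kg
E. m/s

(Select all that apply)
B, C, D

acceleration has SI base units: m / s^2

Checking each option against m / s^2:
  A. m²/s²: ✗ does not match
  B. ft/s²: ✓ matches
  C. m/s²: ✓ matches
  D. N/kg: ✓ matches
  E. m/s: ✗ does not match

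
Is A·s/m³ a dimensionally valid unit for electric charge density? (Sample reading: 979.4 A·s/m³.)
Yes

electric charge density has SI base units: A * s / m^3
A·s/m³ reduces to the same SI base units, so it is a valid unit for electric charge density.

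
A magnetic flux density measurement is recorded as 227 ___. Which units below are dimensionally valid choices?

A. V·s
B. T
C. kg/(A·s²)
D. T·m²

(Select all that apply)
B, C

magnetic flux density has SI base units: kg / (A * s^2)

Checking each option against kg / (A * s^2):
  A. V·s: ✗ does not match
  B. T: ✓ matches
  C. kg/(A·s²): ✓ matches
  D. T·m²: ✗ does not match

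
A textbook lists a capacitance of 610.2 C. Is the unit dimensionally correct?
No

capacitance has SI base units: A^2 * s^4 / (kg * m^2)
C does NOT reduce to A^2 * s^4 / (kg * m^2); a valid unit for capacitance would be e.g. F.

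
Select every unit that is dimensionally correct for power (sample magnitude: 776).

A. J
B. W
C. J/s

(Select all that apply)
B, C

power has SI base units: kg * m^2 / s^3

Checking each option against kg * m^2 / s^3:
  A. J: ✗ does not match
  B. W: ✓ matches
  C. J/s: ✓ matches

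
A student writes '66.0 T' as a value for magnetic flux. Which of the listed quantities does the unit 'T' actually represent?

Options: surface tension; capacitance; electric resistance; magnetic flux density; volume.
magnetic flux density

magnetic flux should have units dimensionally equivalent to kg * m^2 / (A * s^2) (e.g. Wb).
The given unit 'T' reduces to kg / (A * s^2). Of the listed options, that is the dimensionality of magnetic flux density.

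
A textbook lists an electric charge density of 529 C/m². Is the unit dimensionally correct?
No

electric charge density has SI base units: A * s / m^3
C/m² does NOT reduce to A * s / m^3; a valid unit for electric charge density would be e.g. C/m³.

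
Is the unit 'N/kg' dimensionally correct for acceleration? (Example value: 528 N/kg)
Yes

acceleration has SI base units: m / s^2
N/kg reduces to the same SI base units, so it is a valid unit for acceleration.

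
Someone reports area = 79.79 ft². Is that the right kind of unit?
Yes

area has SI base units: m^2
ft² reduces to the same SI base units, so it is a valid unit for area.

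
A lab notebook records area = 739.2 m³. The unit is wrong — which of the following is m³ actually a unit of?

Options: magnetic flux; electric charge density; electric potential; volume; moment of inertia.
volume

area should have units dimensionally equivalent to m^2 (e.g. m²).
The given unit 'm³' reduces to m^3. Of the listed options, that is the dimensionality of volume.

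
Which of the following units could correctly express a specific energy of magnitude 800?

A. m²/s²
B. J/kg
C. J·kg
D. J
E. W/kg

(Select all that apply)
A, B

specific energy has SI base units: m^2 / s^2

Checking each option against m^2 / s^2:
  A. m²/s²: ✓ matches
  B. J/kg: ✓ matches
  C. J·kg: ✗ does not match
  D. J: ✗ does not match
  E. W/kg: ✗ does not match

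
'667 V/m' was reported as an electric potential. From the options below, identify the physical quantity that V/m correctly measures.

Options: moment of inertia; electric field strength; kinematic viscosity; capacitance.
electric field strength

electric potential should have units dimensionally equivalent to kg * m^2 / (A * s^3) (e.g. V).
The given unit 'V/m' reduces to kg * m / (A * s^3). Of the listed options, that is the dimensionality of electric field strength.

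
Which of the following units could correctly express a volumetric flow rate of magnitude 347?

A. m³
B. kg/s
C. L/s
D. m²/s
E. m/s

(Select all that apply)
C

volumetric flow rate has SI base units: m^3 / s

Checking each option against m^3 / s:
  A. m³: ✗ does not match
  B. kg/s: ✗ does not match
  C. L/s: ✓ matches
  D. m²/s: ✗ does not match
  E. m/s: ✗ does not match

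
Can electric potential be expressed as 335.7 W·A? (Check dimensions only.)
No

electric potential has SI base units: kg * m^2 / (A * s^3)
W·A does NOT reduce to kg * m^2 / (A * s^3); a valid unit for electric potential would be e.g. V.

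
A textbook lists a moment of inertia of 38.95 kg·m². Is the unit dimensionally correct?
Yes

moment of inertia has SI base units: kg * m^2
kg·m² reduces to the same SI base units, so it is a valid unit for moment of inertia.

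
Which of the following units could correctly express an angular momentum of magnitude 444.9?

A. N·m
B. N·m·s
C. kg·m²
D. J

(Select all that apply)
B

angular momentum has SI base units: kg * m^2 / s

Checking each option against kg * m^2 / s:
  A. N·m: ✗ does not match
  B. N·m·s: ✓ matches
  C. kg·m²: ✗ does not match
  D. J: ✗ does not match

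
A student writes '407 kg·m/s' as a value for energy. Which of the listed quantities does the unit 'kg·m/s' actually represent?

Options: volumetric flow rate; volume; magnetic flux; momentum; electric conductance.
momentum

energy should have units dimensionally equivalent to kg * m^2 / s^2 (e.g. J).
The given unit 'kg·m/s' reduces to kg * m / s. Of the listed options, that is the dimensionality of momentum.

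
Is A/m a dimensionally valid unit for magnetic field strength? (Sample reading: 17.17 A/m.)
Yes

magnetic field strength has SI base units: A / m
A/m reduces to the same SI base units, so it is a valid unit for magnetic field strength.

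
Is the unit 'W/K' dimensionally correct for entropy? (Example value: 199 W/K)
No

entropy has SI base units: kg * m^2 / (s^2 * K)
W/K does NOT reduce to kg * m^2 / (s^2 * K); a valid unit for entropy would be e.g. J/K.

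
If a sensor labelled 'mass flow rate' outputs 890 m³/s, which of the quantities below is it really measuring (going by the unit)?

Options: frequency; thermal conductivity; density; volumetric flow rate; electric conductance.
volumetric flow rate

mass flow rate should have units dimensionally equivalent to kg / s (e.g. kg/s).
The given unit 'm³/s' reduces to m^3 / s. Of the listed options, that is the dimensionality of volumetric flow rate.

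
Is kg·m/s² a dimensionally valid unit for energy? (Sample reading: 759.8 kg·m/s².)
No

energy has SI base units: kg * m^2 / s^2
kg·m/s² does NOT reduce to kg * m^2 / s^2; a valid unit for energy would be e.g. J.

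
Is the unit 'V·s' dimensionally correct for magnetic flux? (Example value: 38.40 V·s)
Yes

magnetic flux has SI base units: kg * m^2 / (A * s^2)
V·s reduces to the same SI base units, so it is a valid unit for magnetic flux.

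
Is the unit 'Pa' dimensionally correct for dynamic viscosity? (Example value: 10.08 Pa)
No

dynamic viscosity has SI base units: kg / (m * s)
Pa does NOT reduce to kg / (m * s); a valid unit for dynamic viscosity would be e.g. Pa·s.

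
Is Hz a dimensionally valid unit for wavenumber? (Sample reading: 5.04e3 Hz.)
No

wavenumber has SI base units: 1 / m
Hz does NOT reduce to 1 / m; a valid unit for wavenumber would be e.g. 1/m.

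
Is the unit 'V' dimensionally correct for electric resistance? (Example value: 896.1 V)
No

electric resistance has SI base units: kg * m^2 / (A^2 * s^3)
V does NOT reduce to kg * m^2 / (A^2 * s^3); a valid unit for electric resistance would be e.g. Ω.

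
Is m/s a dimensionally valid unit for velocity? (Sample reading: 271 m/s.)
Yes

velocity has SI base units: m / s
m/s reduces to the same SI base units, so it is a valid unit for velocity.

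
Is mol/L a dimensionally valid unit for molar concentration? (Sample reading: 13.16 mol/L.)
Yes

molar concentration has SI base units: mol / m^3
mol/L reduces to the same SI base units, so it is a valid unit for molar concentration.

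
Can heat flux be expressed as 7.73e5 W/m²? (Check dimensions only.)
Yes

heat flux has SI base units: kg / s^3
W/m² reduces to the same SI base units, so it is a valid unit for heat flux.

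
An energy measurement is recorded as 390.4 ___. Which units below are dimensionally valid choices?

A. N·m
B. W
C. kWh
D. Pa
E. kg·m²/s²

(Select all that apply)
A, C, E

energy has SI base units: kg * m^2 / s^2

Checking each option against kg * m^2 / s^2:
  A. N·m: ✓ matches
  B. W: ✗ does not match
  C. kWh: ✓ matches
  D. Pa: ✗ does not match
  E. kg·m²/s²: ✓ matches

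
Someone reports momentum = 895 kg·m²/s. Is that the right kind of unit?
No

momentum has SI base units: kg * m / s
kg·m²/s does NOT reduce to kg * m / s; a valid unit for momentum would be e.g. kg·m/s.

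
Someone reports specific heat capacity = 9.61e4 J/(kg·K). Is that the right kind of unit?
Yes

specific heat capacity has SI base units: m^2 / (s^2 * K)
J/(kg·K) reduces to the same SI base units, so it is a valid unit for specific heat capacity.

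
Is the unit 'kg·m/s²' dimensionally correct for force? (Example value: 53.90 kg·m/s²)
Yes

force has SI base units: kg * m / s^2
kg·m/s² reduces to the same SI base units, so it is a valid unit for force.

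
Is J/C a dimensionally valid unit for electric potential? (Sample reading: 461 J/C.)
Yes

electric potential has SI base units: kg * m^2 / (A * s^3)
J/C reduces to the same SI base units, so it is a valid unit for electric potential.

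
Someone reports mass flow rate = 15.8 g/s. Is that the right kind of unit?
Yes

mass flow rate has SI base units: kg / s
g/s reduces to the same SI base units, so it is a valid unit for mass flow rate.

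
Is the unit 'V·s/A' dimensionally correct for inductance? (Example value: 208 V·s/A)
Yes

inductance has SI base units: kg * m^2 / (A^2 * s^2)
V·s/A reduces to the same SI base units, so it is a valid unit for inductance.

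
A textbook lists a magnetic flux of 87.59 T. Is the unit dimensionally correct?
No

magnetic flux has SI base units: kg * m^2 / (A * s^2)
T does NOT reduce to kg * m^2 / (A * s^2); a valid unit for magnetic flux would be e.g. Wb.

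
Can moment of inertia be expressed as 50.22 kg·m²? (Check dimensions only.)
Yes

moment of inertia has SI base units: kg * m^2
kg·m² reduces to the same SI base units, so it is a valid unit for moment of inertia.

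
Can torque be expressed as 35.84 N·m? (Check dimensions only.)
Yes

torque has SI base units: kg * m^2 / s^2
N·m reduces to the same SI base units, so it is a valid unit for torque.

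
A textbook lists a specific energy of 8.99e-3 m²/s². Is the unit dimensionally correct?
Yes

specific energy has SI base units: m^2 / s^2
m²/s² reduces to the same SI base units, so it is a valid unit for specific energy.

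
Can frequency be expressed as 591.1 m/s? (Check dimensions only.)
No

frequency has SI base units: 1 / s
m/s does NOT reduce to 1 / s; a valid unit for frequency would be e.g. Hz.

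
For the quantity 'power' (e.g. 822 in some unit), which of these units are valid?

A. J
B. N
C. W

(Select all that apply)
C

power has SI base units: kg * m^2 / s^3

Checking each option against kg * m^2 / s^3:
  A. J: ✗ does not match
  B. N: ✗ does not match
  C. W: ✓ matches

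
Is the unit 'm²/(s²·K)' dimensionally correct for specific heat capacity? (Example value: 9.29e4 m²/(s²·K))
Yes

specific heat capacity has SI base units: m^2 / (s^2 * K)
m²/(s²·K) reduces to the same SI base units, so it is a valid unit for specific heat capacity.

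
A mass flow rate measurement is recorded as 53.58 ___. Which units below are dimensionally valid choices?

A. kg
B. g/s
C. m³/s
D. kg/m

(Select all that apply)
B

mass flow rate has SI base units: kg / s

Checking each option against kg / s:
  A. kg: ✗ does not match
  B. g/s: ✓ matches
  C. m³/s: ✗ does not match
  D. kg/m: ✗ does not match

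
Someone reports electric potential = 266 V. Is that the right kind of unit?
Yes

electric potential has SI base units: kg * m^2 / (A * s^3)
V reduces to the same SI base units, so it is a valid unit for electric potential.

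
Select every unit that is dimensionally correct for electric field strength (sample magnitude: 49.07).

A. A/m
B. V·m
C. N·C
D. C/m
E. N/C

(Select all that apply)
E

electric field strength has SI base units: kg * m / (A * s^3)

Checking each option against kg * m / (A * s^3):
  A. A/m: ✗ does not match
  B. V·m: ✗ does not match
  C. N·C: ✗ does not match
  D. C/m: ✗ does not match
  E. N/C: ✓ matches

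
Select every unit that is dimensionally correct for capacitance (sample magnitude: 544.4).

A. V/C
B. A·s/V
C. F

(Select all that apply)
B, C

capacitance has SI base units: A^2 * s^4 / (kg * m^2)

Checking each option against A^2 * s^4 / (kg * m^2):
  A. V/C: ✗ does not match
  B. A·s/V: ✓ matches
  C. F: ✓ matches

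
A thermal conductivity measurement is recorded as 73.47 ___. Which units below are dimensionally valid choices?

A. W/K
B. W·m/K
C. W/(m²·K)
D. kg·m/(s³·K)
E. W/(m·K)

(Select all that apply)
D, E

thermal conductivity has SI base units: kg * m / (s^3 * K)

Checking each option against kg * m / (s^3 * K):
  A. W/K: ✗ does not match
  B. W·m/K: ✗ does not match
  C. W/(m²·K): ✗ does not match
  D. kg·m/(s³·K): ✓ matches
  E. W/(m·K): ✓ matches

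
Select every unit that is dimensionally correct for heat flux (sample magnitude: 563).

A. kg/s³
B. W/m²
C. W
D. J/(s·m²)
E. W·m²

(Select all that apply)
A, B, D

heat flux has SI base units: kg / s^3

Checking each option against kg / s^3:
  A. kg/s³: ✓ matches
  B. W/m²: ✓ matches
  C. W: ✗ does not match
  D. J/(s·m²): ✓ matches
  E. W·m²: ✗ does not match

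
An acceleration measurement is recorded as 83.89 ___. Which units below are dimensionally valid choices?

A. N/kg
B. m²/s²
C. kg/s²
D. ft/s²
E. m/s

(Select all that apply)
A, D

acceleration has SI base units: m / s^2

Checking each option against m / s^2:
  A. N/kg: ✓ matches
  B. m²/s²: ✗ does not match
  C. kg/s²: ✗ does not match
  D. ft/s²: ✓ matches
  E. m/s: ✗ does not match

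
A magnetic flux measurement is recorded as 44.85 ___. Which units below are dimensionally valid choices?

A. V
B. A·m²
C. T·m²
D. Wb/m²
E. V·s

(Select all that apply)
C, E

magnetic flux has SI base units: kg * m^2 / (A * s^2)

Checking each option against kg * m^2 / (A * s^2):
  A. V: ✗ does not match
  B. A·m²: ✗ does not match
  C. T·m²: ✓ matches
  D. Wb/m²: ✗ does not match
  E. V·s: ✓ matches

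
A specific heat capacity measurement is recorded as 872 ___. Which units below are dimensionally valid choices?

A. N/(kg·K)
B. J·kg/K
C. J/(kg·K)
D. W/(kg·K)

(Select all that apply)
C

specific heat capacity has SI base units: m^2 / (s^2 * K)

Checking each option against m^2 / (s^2 * K):
  A. N/(kg·K): ✗ does not match
  B. J·kg/K: ✗ does not match
  C. J/(kg·K): ✓ matches
  D. W/(kg·K): ✗ does not match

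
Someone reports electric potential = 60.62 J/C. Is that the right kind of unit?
Yes

electric potential has SI base units: kg * m^2 / (A * s^3)
J/C reduces to the same SI base units, so it is a valid unit for electric potential.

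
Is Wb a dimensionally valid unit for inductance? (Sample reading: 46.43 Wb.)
No

inductance has SI base units: kg * m^2 / (A^2 * s^2)
Wb does NOT reduce to kg * m^2 / (A^2 * s^2); a valid unit for inductance would be e.g. H.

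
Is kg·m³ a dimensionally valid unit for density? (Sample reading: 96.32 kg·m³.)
No

density has SI base units: kg / m^3
kg·m³ does NOT reduce to kg / m^3; a valid unit for density would be e.g. kg/m³.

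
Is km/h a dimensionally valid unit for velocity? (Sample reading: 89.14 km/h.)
Yes

velocity has SI base units: m / s
km/h reduces to the same SI base units, so it is a valid unit for velocity.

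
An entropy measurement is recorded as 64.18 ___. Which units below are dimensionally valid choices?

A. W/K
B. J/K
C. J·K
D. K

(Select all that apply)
B

entropy has SI base units: kg * m^2 / (s^2 * K)

Checking each option against kg * m^2 / (s^2 * K):
  A. W/K: ✗ does not match
  B. J/K: ✓ matches
  C. J·K: ✗ does not match
  D. K: ✗ does not match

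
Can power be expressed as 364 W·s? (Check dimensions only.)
No

power has SI base units: kg * m^2 / s^3
W·s does NOT reduce to kg * m^2 / s^3; a valid unit for power would be e.g. W.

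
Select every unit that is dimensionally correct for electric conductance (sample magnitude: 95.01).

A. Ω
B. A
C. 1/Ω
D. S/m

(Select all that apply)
C

electric conductance has SI base units: A^2 * s^3 / (kg * m^2)

Checking each option against A^2 * s^3 / (kg * m^2):
  A. Ω: ✗ does not match
  B. A: ✗ does not match
  C. 1/Ω: ✓ matches
  D. S/m: ✗ does not match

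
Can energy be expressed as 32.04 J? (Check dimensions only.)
Yes

energy has SI base units: kg * m^2 / s^2
J reduces to the same SI base units, so it is a valid unit for energy.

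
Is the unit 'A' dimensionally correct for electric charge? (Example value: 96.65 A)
No

electric charge has SI base units: A * s
A does NOT reduce to A * s; a valid unit for electric charge would be e.g. C.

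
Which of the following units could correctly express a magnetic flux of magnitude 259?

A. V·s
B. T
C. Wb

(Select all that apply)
A, C

magnetic flux has SI base units: kg * m^2 / (A * s^2)

Checking each option against kg * m^2 / (A * s^2):
  A. V·s: ✓ matches
  B. T: ✗ does not match
  C. Wb: ✓ matches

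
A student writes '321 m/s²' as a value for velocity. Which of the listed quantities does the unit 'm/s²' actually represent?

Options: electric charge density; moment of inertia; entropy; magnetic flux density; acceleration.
acceleration

velocity should have units dimensionally equivalent to m / s (e.g. m/s).
The given unit 'm/s²' reduces to m / s^2. Of the listed options, that is the dimensionality of acceleration.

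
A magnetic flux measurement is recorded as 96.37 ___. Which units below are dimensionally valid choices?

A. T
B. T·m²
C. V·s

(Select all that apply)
B, C

magnetic flux has SI base units: kg * m^2 / (A * s^2)

Checking each option against kg * m^2 / (A * s^2):
  A. T: ✗ does not match
  B. T·m²: ✓ matches
  C. V·s: ✓ matches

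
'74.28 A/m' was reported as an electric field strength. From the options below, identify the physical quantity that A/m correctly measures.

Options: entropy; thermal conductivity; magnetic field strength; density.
magnetic field strength

electric field strength should have units dimensionally equivalent to kg * m / (A * s^3) (e.g. V/m).
The given unit 'A/m' reduces to A / m. Of the listed options, that is the dimensionality of magnetic field strength.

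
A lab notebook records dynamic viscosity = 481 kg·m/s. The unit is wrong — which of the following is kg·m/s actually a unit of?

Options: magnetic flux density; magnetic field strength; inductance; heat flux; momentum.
momentum

dynamic viscosity should have units dimensionally equivalent to kg / (m * s) (e.g. Pa·s).
The given unit 'kg·m/s' reduces to kg * m / s. Of the listed options, that is the dimensionality of momentum.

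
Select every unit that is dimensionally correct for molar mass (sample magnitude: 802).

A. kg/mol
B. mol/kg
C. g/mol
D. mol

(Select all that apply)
A, C

molar mass has SI base units: kg / mol

Checking each option against kg / mol:
  A. kg/mol: ✓ matches
  B. mol/kg: ✗ does not match
  C. g/mol: ✓ matches
  D. mol: ✗ does not match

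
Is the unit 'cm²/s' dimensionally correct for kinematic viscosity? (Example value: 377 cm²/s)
Yes

kinematic viscosity has SI base units: m^2 / s
cm²/s reduces to the same SI base units, so it is a valid unit for kinematic viscosity.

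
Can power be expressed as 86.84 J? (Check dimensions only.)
No

power has SI base units: kg * m^2 / s^3
J does NOT reduce to kg * m^2 / s^3; a valid unit for power would be e.g. W.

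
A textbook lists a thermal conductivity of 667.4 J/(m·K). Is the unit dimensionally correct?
No

thermal conductivity has SI base units: kg * m / (s^3 * K)
J/(m·K) does NOT reduce to kg * m / (s^3 * K); a valid unit for thermal conductivity would be e.g. W/(m·K).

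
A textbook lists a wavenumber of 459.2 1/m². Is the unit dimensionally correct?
No

wavenumber has SI base units: 1 / m
1/m² does NOT reduce to 1 / m; a valid unit for wavenumber would be e.g. 1/m.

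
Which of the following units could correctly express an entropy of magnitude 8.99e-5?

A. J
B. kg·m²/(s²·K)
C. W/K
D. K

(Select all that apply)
B

entropy has SI base units: kg * m^2 / (s^2 * K)

Checking each option against kg * m^2 / (s^2 * K):
  A. J: ✗ does not match
  B. kg·m²/(s²·K): ✓ matches
  C. W/K: ✗ does not match
  D. K: ✗ does not match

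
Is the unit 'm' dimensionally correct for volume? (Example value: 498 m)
No

volume has SI base units: m^3
m does NOT reduce to m^3; a valid unit for volume would be e.g. m³.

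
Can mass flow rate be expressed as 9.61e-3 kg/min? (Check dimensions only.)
Yes

mass flow rate has SI base units: kg / s
kg/min reduces to the same SI base units, so it is a valid unit for mass flow rate.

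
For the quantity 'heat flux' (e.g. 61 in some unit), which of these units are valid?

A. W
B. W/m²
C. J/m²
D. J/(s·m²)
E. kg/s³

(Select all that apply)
B, D, E

heat flux has SI base units: kg / s^3

Checking each option against kg / s^3:
  A. W: ✗ does not match
  B. W/m²: ✓ matches
  C. J/m²: ✗ does not match
  D. J/(s·m²): ✓ matches
  E. kg/s³: ✓ matches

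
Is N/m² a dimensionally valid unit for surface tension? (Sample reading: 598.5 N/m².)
No

surface tension has SI base units: kg / s^2
N/m² does NOT reduce to kg / s^2; a valid unit for surface tension would be e.g. N/m.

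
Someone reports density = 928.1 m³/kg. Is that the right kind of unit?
No

density has SI base units: kg / m^3
m³/kg does NOT reduce to kg / m^3; a valid unit for density would be e.g. kg/m³.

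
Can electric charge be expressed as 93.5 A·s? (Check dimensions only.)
Yes

electric charge has SI base units: A * s
A·s reduces to the same SI base units, so it is a valid unit for electric charge.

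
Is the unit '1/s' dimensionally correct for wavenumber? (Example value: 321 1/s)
No

wavenumber has SI base units: 1 / m
1/s does NOT reduce to 1 / m; a valid unit for wavenumber would be e.g. 1/m.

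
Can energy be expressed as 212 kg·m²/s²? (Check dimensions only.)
Yes

energy has SI base units: kg * m^2 / s^2
kg·m²/s² reduces to the same SI base units, so it is a valid unit for energy.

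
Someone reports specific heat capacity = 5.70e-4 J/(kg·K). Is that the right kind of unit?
Yes

specific heat capacity has SI base units: m^2 / (s^2 * K)
J/(kg·K) reduces to the same SI base units, so it is a valid unit for specific heat capacity.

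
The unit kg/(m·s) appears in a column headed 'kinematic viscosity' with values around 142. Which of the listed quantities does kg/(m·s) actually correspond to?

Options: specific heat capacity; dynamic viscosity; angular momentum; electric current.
dynamic viscosity

kinematic viscosity should have units dimensionally equivalent to m^2 / s (e.g. m²/s).
The given unit 'kg/(m·s)' reduces to kg / (m * s). Of the listed options, that is the dimensionality of dynamic viscosity.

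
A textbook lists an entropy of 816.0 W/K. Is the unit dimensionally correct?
No

entropy has SI base units: kg * m^2 / (s^2 * K)
W/K does NOT reduce to kg * m^2 / (s^2 * K); a valid unit for entropy would be e.g. J/K.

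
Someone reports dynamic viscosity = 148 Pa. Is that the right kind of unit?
No

dynamic viscosity has SI base units: kg / (m * s)
Pa does NOT reduce to kg / (m * s); a valid unit for dynamic viscosity would be e.g. Pa·s.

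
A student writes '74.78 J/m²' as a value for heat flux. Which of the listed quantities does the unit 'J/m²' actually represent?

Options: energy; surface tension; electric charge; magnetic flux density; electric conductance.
surface tension

heat flux should have units dimensionally equivalent to kg / s^3 (e.g. W/m²).
The given unit 'J/m²' reduces to kg / s^2. Of the listed options, that is the dimensionality of surface tension.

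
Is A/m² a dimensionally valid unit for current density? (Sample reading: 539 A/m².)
Yes

current density has SI base units: A / m^2
A/m² reduces to the same SI base units, so it is a valid unit for current density.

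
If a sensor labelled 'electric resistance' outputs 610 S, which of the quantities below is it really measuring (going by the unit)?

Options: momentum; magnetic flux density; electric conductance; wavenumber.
electric conductance

electric resistance should have units dimensionally equivalent to kg * m^2 / (A^2 * s^3) (e.g. Ω).
The given unit 'S' reduces to A^2 * s^3 / (kg * m^2). Of the listed options, that is the dimensionality of electric conductance.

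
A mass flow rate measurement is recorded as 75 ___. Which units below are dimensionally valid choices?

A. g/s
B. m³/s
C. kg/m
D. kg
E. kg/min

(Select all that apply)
A, E

mass flow rate has SI base units: kg / s

Checking each option against kg / s:
  A. g/s: ✓ matches
  B. m³/s: ✗ does not match
  C. kg/m: ✗ does not match
  D. kg: ✗ does not match
  E. kg/min: ✓ matches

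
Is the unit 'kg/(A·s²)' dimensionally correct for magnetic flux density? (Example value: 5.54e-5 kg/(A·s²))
Yes

magnetic flux density has SI base units: kg / (A * s^2)
kg/(A·s²) reduces to the same SI base units, so it is a valid unit for magnetic flux density.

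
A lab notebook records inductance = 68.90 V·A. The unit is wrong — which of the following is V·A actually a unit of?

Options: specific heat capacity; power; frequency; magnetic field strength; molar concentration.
power

inductance should have units dimensionally equivalent to kg * m^2 / (A^2 * s^2) (e.g. H).
The given unit 'V·A' reduces to kg * m^2 / s^3. Of the listed options, that is the dimensionality of power.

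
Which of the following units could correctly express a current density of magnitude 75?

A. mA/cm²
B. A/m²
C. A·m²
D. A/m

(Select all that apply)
A, B

current density has SI base units: A / m^2

Checking each option against A / m^2:
  A. mA/cm²: ✓ matches
  B. A/m²: ✓ matches
  C. A·m²: ✗ does not match
  D. A/m: ✗ does not match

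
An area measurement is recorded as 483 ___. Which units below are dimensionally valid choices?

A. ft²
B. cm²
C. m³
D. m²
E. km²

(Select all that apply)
A, B, D, E

area has SI base units: m^2

Checking each option against m^2:
  A. ft²: ✓ matches
  B. cm²: ✓ matches
  C. m³: ✗ does not match
  D. m²: ✓ matches
  E. km²: ✓ matches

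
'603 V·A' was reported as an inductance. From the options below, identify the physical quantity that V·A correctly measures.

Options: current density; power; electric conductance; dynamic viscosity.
power

inductance should have units dimensionally equivalent to kg * m^2 / (A^2 * s^2) (e.g. H).
The given unit 'V·A' reduces to kg * m^2 / s^3. Of the listed options, that is the dimensionality of power.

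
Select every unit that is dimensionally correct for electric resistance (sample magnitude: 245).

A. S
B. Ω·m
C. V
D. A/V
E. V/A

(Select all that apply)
E

electric resistance has SI base units: kg * m^2 / (A^2 * s^3)

Checking each option against kg * m^2 / (A^2 * s^3):
  A. S: ✗ does not match
  B. Ω·m: ✗ does not match
  C. V: ✗ does not match
  D. A/V: ✗ does not match
  E. V/A: ✓ matches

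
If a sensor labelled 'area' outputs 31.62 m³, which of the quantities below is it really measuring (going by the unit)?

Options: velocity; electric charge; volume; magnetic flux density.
volume

area should have units dimensionally equivalent to m^2 (e.g. m²).
The given unit 'm³' reduces to m^3. Of the listed options, that is the dimensionality of volume.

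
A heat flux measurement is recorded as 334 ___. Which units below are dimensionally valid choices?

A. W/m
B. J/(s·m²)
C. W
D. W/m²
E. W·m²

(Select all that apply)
B, D

heat flux has SI base units: kg / s^3

Checking each option against kg / s^3:
  A. W/m: ✗ does not match
  B. J/(s·m²): ✓ matches
  C. W: ✗ does not match
  D. W/m²: ✓ matches
  E. W·m²: ✗ does not match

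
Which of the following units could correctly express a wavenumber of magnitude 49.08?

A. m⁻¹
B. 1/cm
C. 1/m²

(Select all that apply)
A, B

wavenumber has SI base units: 1 / m

Checking each option against 1 / m:
  A. m⁻¹: ✓ matches
  B. 1/cm: ✓ matches
  C. 1/m²: ✗ does not match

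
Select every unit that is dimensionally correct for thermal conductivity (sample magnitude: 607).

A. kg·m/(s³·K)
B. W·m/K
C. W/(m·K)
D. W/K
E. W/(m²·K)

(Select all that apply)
A, C

thermal conductivity has SI base units: kg * m / (s^3 * K)

Checking each option against kg * m / (s^3 * K):
  A. kg·m/(s³·K): ✓ matches
  B. W·m/K: ✗ does not match
  C. W/(m·K): ✓ matches
  D. W/K: ✗ does not match
  E. W/(m²·K): ✗ does not match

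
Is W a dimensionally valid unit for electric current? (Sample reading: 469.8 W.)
No

electric current has SI base units: A
W does NOT reduce to A; a valid unit for electric current would be e.g. A.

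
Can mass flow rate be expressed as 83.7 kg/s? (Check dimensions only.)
Yes

mass flow rate has SI base units: kg / s
kg/s reduces to the same SI base units, so it is a valid unit for mass flow rate.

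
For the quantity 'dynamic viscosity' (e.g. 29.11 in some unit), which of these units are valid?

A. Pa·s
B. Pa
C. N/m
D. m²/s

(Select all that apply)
A

dynamic viscosity has SI base units: kg / (m * s)

Checking each option against kg / (m * s):
  A. Pa·s: ✓ matches
  B. Pa: ✗ does not match
  C. N/m: ✗ does not match
  D. m²/s: ✗ does not match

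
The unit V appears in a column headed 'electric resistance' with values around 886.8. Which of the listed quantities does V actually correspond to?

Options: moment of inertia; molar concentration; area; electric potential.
electric potential

electric resistance should have units dimensionally equivalent to kg * m^2 / (A^2 * s^3) (e.g. Ω).
The given unit 'V' reduces to kg * m^2 / (A * s^3). Of the listed options, that is the dimensionality of electric potential.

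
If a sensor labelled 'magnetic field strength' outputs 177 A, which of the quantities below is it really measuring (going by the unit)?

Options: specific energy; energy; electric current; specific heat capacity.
electric current

magnetic field strength should have units dimensionally equivalent to A / m (e.g. A/m).
The given unit 'A' reduces to A. Of the listed options, that is the dimensionality of electric current.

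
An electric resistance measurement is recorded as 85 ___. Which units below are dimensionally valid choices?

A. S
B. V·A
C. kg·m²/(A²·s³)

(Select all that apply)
C

electric resistance has SI base units: kg * m^2 / (A^2 * s^3)

Checking each option against kg * m^2 / (A^2 * s^3):
  A. S: ✗ does not match
  B. V·A: ✗ does not match
  C. kg·m²/(A²·s³): ✓ matches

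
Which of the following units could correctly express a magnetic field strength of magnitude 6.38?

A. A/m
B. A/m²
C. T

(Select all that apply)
A

magnetic field strength has SI base units: A / m

Checking each option against A / m:
  A. A/m: ✓ matches
  B. A/m²: ✗ does not match
  C. T: ✗ does not match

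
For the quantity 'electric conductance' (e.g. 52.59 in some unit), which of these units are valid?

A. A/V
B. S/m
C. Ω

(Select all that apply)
A

electric conductance has SI base units: A^2 * s^3 / (kg * m^2)

Checking each option against A^2 * s^3 / (kg * m^2):
  A. A/V: ✓ matches
  B. S/m: ✗ does not match
  C. Ω: ✗ does not match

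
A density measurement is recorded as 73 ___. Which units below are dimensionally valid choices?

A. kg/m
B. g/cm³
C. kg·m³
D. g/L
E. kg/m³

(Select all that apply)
B, D, E

density has SI base units: kg / m^3

Checking each option against kg / m^3:
  A. kg/m: ✗ does not match
  B. g/cm³: ✓ matches
  C. kg·m³: ✗ does not match
  D. g/L: ✓ matches
  E. kg/m³: ✓ matches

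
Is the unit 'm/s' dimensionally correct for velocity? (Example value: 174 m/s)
Yes

velocity has SI base units: m / s
m/s reduces to the same SI base units, so it is a valid unit for velocity.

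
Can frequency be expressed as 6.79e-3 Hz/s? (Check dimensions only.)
No

frequency has SI base units: 1 / s
Hz/s does NOT reduce to 1 / s; a valid unit for frequency would be e.g. Hz.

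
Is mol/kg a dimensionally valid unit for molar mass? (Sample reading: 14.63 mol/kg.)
No

molar mass has SI base units: kg / mol
mol/kg does NOT reduce to kg / mol; a valid unit for molar mass would be e.g. kg/mol.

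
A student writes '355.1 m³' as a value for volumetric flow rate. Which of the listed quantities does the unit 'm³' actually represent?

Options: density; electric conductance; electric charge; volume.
volume

volumetric flow rate should have units dimensionally equivalent to m^3 / s (e.g. m³/s).
The given unit 'm³' reduces to m^3. Of the listed options, that is the dimensionality of volume.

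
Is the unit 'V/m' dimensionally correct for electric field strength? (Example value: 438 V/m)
Yes

electric field strength has SI base units: kg * m / (A * s^3)
V/m reduces to the same SI base units, so it is a valid unit for electric field strength.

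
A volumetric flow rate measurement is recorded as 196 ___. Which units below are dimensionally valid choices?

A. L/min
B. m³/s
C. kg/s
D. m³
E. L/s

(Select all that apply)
A, B, E

volumetric flow rate has SI base units: m^3 / s

Checking each option against m^3 / s:
  A. L/min: ✓ matches
  B. m³/s: ✓ matches
  C. kg/s: ✗ does not match
  D. m³: ✗ does not match
  E. L/s: ✓ matches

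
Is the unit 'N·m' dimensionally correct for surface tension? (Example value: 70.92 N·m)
No

surface tension has SI base units: kg / s^2
N·m does NOT reduce to kg / s^2; a valid unit for surface tension would be e.g. N/m.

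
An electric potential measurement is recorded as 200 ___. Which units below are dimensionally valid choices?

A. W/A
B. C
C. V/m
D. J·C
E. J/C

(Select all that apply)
A, E

electric potential has SI base units: kg * m^2 / (A * s^3)

Checking each option against kg * m^2 / (A * s^3):
  A. W/A: ✓ matches
  B. C: ✗ does not match
  C. V/m: ✗ does not match
  D. J·C: ✗ does not match
  E. J/C: ✓ matches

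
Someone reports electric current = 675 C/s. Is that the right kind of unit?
Yes

electric current has SI base units: A
C/s reduces to the same SI base units, so it is a valid unit for electric current.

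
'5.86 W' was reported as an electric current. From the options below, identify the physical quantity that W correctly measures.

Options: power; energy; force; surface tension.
power

electric current should have units dimensionally equivalent to A (e.g. A).
The given unit 'W' reduces to kg * m^2 / s^3. Of the listed options, that is the dimensionality of power.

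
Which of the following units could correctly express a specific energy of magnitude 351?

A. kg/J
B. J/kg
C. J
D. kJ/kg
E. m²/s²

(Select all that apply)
B, D, E

specific energy has SI base units: m^2 / s^2

Checking each option against m^2 / s^2:
  A. kg/J: ✗ does not match
  B. J/kg: ✓ matches
  C. J: ✗ does not match
  D. kJ/kg: ✓ matches
  E. m²/s²: ✓ matches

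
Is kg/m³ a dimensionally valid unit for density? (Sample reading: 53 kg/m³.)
Yes

density has SI base units: kg / m^3
kg/m³ reduces to the same SI base units, so it is a valid unit for density.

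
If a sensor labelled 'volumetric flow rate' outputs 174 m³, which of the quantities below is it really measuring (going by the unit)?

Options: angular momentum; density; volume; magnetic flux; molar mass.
volume

volumetric flow rate should have units dimensionally equivalent to m^3 / s (e.g. m³/s).
The given unit 'm³' reduces to m^3. Of the listed options, that is the dimensionality of volume.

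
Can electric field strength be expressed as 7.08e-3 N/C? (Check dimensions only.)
Yes

electric field strength has SI base units: kg * m / (A * s^3)
N/C reduces to the same SI base units, so it is a valid unit for electric field strength.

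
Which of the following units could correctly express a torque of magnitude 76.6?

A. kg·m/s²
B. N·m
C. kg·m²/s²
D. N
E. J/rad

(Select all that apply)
B, C, E

torque has SI base units: kg * m^2 / s^2

Checking each option against kg * m^2 / s^2:
  A. kg·m/s²: ✗ does not match
  B. N·m: ✓ matches
  C. kg·m²/s²: ✓ matches
  D. N: ✗ does not match
  E. J/rad: ✓ matches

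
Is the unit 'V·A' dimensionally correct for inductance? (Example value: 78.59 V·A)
No

inductance has SI base units: kg * m^2 / (A^2 * s^2)
V·A does NOT reduce to kg * m^2 / (A^2 * s^2); a valid unit for inductance would be e.g. H.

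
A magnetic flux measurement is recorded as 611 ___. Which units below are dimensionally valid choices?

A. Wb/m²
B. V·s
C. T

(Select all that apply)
B

magnetic flux has SI base units: kg * m^2 / (A * s^2)

Checking each option against kg * m^2 / (A * s^2):
  A. Wb/m²: ✗ does not match
  B. V·s: ✓ matches
  C. T: ✗ does not match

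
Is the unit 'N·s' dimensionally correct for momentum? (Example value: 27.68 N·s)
Yes

momentum has SI base units: kg * m / s
N·s reduces to the same SI base units, so it is a valid unit for momentum.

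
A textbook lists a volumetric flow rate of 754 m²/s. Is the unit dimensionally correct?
No

volumetric flow rate has SI base units: m^3 / s
m²/s does NOT reduce to m^3 / s; a valid unit for volumetric flow rate would be e.g. m³/s.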